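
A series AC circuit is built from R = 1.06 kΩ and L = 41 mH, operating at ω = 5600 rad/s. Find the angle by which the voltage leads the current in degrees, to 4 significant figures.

12.22°

X_L = ωL = 229.6 Ω
Z = 1060 + j229.6 Ω
|Z| = √(1060² + 229.6²) = 1085 Ω
∠Z = arctan(229.6/1060) = 12.22°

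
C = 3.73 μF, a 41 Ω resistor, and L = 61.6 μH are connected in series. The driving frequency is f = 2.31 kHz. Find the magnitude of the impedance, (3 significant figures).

44.6 Ω

ω = 2πf = 14510 rad/s
X_L = ωL = 0.894 Ω
X_C = 1/(ωC) = 18.5 Ω
Net reactance X = X_L − X_C = -17.6 Ω
Z = 41.0 − j17.6 Ω
|Z| = √(41.0² + 17.6²) = 44.6 Ω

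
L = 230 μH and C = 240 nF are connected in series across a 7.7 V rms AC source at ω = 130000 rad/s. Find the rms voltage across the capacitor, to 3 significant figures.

X_L = ωL = 29.9 Ω
X_C = 1/(ωC) = 32.1 Ω
Net reactance X = X_L − X_C = -2.15 Ω
Z = − j2.15 Ω
|Z| = √(0² + 2.15²) = 2.15 Ω
I = V/|Z| = 3.58 A
V_C = I·|Z_C| = 3.58 × 32.1 = 115 V

115 V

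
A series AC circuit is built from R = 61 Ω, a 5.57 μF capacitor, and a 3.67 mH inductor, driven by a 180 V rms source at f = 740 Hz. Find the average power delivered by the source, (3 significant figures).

472 W

ω = 2πf = 4650 rad/s
X_L = ωL = 17.1 Ω
X_C = 1/(ωC) = 38.6 Ω
Net reactance X = X_L − X_C = -21.5 Ω
Z = 61.0 − j21.5 Ω
|Z| = √(61.0² + 21.5²) = 64.7 Ω
∠Z = arctan(-21.5/61.0) = -19.5°
I = V/|Z| = 2.78 A
P = VI cos φ = 180 × 2.78 × cos(-19.5°) = 472 W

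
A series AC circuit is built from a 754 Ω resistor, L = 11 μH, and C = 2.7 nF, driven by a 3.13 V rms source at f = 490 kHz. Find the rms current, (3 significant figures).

ω = 2πf = 3.079e+06 rad/s
X_L = ωL = 33.9 Ω
X_C = 1/(ωC) = 120 Ω
Net reactance X = X_L − X_C = -86.4 Ω
Z = 754 − j86.4 Ω
|Z| = √(754² + 86.4²) = 759 Ω
I = V/|Z| = 3.13/759 = 4.12 mA

4.12 mA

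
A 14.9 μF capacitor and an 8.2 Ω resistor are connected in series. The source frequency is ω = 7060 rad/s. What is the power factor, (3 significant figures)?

0.653

X_C = 1/(ωC) = 9.51 Ω
Z = 8.20 − j9.51 Ω
|Z| = √(8.20² + 9.51²) = 12.6 Ω
∠Z = arctan(-9.51/8.20) = -49.2°
cos φ = cos(-49.2°) = 0.653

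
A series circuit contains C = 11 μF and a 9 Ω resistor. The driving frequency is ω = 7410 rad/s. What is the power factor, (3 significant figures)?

0.591

X_C = 1/(ωC) = 12.3 Ω
Z = 9.00 − j12.3 Ω
|Z| = √(9.00² + 12.3²) = 15.2 Ω
∠Z = arctan(-12.3/9.00) = -53.7°
cos φ = cos(-53.7°) = 0.591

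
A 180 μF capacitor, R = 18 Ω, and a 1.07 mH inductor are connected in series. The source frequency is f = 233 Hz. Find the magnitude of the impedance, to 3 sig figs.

18.1 Ω

ω = 2πf = 1464 rad/s
X_L = ωL = 1.57 Ω
X_C = 1/(ωC) = 3.79 Ω
Net reactance X = X_L − X_C = -2.23 Ω
Z = 18.0 − j2.23 Ω
|Z| = √(18.0² + 2.23²) = 18.1 Ω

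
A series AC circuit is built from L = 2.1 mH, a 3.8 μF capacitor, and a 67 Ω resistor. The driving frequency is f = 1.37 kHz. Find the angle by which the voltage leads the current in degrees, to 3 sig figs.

ω = 2πf = 8608 rad/s
X_L = ωL = 18.1 Ω
X_C = 1/(ωC) = 30.6 Ω
Net reactance X = X_L − X_C = -12.5 Ω
Z = 67.0 − j12.5 Ω
|Z| = √(67.0² + 12.5²) = 68.2 Ω
∠Z = arctan(-12.5/67.0) = -10.6°

-10.6°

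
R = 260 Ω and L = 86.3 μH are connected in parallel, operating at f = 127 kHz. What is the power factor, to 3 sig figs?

ω = 2πf = 798000 rad/s
X_L = ωL = 68.9 Ω
Parallel: admittances add. Y = 1/R + 1/(jωL)
Y = (0.00385 − j0.0145) S
|Y| = 0.0150 S → |Z| = 1/|Y| = 66.6 Ω, ∠Z = −∠Y = 75.2°
cos φ = cos(75.2°) = 0.256

0.256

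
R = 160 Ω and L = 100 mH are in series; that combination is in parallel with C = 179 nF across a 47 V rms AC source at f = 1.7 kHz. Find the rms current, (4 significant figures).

47.27 mA

ω = 2πf = 10680 rad/s
X_L = ωL = 1068 Ω
X_C = 1/(ωC) = 523.0 Ω
Branch 1 (R+jX_L): Z₁ = 160.0 + j1068 Ω, |Z₁| = 1080 Ω
Branch 2 (−jX_C): Z₂ = −j523.0 Ω
Parallel: Z = Z₁Z₂/(Z₁+Z₂), |Z| = 994.3 Ω, ∠Z = -82.16°
I = V/|Z| = 47/994.3 = 47.27 mA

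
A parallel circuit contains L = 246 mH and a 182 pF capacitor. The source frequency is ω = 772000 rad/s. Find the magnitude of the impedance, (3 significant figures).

7390 Ω

X_L = ωL = 190000 Ω
X_C = 1/(ωC) = 7120 Ω
Parallel: admittances add. Y = 1/(jωL) + jωC
Y = (0 + j0.000135) S
|Y| = 0.000135 S → |Z| = 1/|Y| = 7390 Ω, ∠Z = −∠Y = -90.0°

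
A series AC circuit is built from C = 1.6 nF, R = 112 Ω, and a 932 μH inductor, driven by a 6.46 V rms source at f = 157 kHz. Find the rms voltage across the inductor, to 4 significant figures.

ω = 2πf = 986500 rad/s
X_L = ωL = 919.4 Ω
X_C = 1/(ωC) = 633.6 Ω
Net reactance X = X_L − X_C = 285.8 Ω
Z = 112.0 + j285.8 Ω
|Z| = √(112.0² + 285.8²) = 307.0 Ω
I = V/|Z| = 21.04 mA
V_L = I·|Z_L| = 0.02104 × 919.4 = 19.35 V

19.35 V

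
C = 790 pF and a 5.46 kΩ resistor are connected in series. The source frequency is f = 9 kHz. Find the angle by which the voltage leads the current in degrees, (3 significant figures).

-76.3°

ω = 2πf = 56550 rad/s
X_C = 1/(ωC) = 22400 Ω
Z = 5460 − j22400 Ω
|Z| = √(5460² + 22400²) = 23000 Ω
∠Z = arctan(-22400/5460) = -76.3°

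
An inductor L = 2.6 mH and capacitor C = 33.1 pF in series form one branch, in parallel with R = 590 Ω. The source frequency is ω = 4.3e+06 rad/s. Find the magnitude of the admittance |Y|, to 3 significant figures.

1.71 mS

X_L = ωL = 11200 Ω
X_C = 1/(ωC) = 7030 Ω
Branch 1: Z₁ = R = 590 Ω
Branch 2 (series LC): Z₂ = j(X_L − X_C) = j4150 Ω
Parallel: Z = Z₁Z₂/(Z₁+Z₂), |Z| = 584 Ω, ∠Z = 8.08°
|Y| = 1/|Z| = 1.71 mS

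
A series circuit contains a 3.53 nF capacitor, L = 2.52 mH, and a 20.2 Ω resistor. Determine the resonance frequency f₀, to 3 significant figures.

ω₀ = 1/√(LC) = 1/√(0.00252 × 3.53e-09) = 335300 rad/s
f₀ = ω₀/(2π) = 53.4 kHz

53.4 kHz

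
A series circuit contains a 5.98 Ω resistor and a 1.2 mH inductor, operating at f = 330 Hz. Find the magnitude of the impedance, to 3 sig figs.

ω = 2πf = 2073 rad/s
X_L = ωL = 2.49 Ω
Z = 5.98 + j2.49 Ω
|Z| = √(5.98² + 2.49²) = 6.48 Ω

6.48 Ω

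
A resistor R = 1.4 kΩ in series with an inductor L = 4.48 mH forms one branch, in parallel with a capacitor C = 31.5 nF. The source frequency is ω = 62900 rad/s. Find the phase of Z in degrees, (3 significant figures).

-69.6°

X_L = ωL = 282 Ω
X_C = 1/(ωC) = 505 Ω
Branch 1 (R+jX_L): Z₁ = 1400 + j282 Ω, |Z₁| = 1430 Ω
Branch 2 (−jX_C): Z₂ = −j505 Ω
Parallel: Z = Z₁Z₂/(Z₁+Z₂), |Z| = 508 Ω, ∠Z = -69.6°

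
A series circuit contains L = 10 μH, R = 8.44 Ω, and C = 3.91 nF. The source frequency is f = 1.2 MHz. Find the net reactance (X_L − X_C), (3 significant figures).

41.5 Ω

ω = 2πf = 7.54e+06 rad/s
X_L = ωL = 75.4 Ω
X_C = 1/(ωC) = 33.9 Ω
X = 75.4 − 33.9 = 41.5 Ω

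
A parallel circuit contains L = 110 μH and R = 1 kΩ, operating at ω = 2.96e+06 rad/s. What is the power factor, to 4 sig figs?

0.3096

X_L = ωL = 325.6 Ω
Parallel: admittances add. Y = 1/R + 1/(jωL)
Y = (0.001000 − j0.003071) S
|Y| = 0.003230 S → |Z| = 1/|Y| = 309.6 Ω, ∠Z = −∠Y = 71.96°
cos φ = cos(71.96°) = 0.3096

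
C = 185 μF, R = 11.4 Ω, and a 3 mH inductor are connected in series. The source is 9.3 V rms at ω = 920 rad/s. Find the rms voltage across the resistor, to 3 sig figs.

8.97 V

X_L = ωL = 2.76 Ω
X_C = 1/(ωC) = 5.88 Ω
Net reactance X = X_L − X_C = -3.12 Ω
Z = 11.4 − j3.12 Ω
|Z| = √(11.4² + 3.12²) = 11.8 Ω
I = V/|Z| = 787 mA
V_R = I·|Z_R| = 0.787 × 11.4 = 8.97 V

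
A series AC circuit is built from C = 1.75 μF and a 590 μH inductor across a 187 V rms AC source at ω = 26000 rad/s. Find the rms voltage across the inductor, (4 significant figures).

X_L = ωL = 15.34 Ω
X_C = 1/(ωC) = 21.98 Ω
Net reactance X = X_L − X_C = -6.638 Ω
Z = − j6.638 Ω
|Z| = √(0² + 6.638²) = 6.638 Ω
I = V/|Z| = 28.17 A
V_L = I·|Z_L| = 28.17 × 15.34 = 432.1 V

432.1 V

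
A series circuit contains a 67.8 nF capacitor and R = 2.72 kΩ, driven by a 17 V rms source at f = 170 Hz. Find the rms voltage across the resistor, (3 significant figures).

3.29 V

ω = 2πf = 1068 rad/s
X_C = 1/(ωC) = 13800 Ω
Z = 2720 − j13800 Ω
|Z| = √(2720² + 13800²) = 14100 Ω
I = V/|Z| = 1.21 mA
V_R = I·|Z_R| = 0.00121 × 2720 = 3.29 V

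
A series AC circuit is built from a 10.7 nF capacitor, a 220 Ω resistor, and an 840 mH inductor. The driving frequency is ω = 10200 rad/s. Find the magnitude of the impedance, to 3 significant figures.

X_L = ωL = 8570 Ω
X_C = 1/(ωC) = 9160 Ω
Net reactance X = X_L − X_C = -595 Ω
Z = 220 − j595 Ω
|Z| = √(220² + 595²) = 634 Ω

634 Ω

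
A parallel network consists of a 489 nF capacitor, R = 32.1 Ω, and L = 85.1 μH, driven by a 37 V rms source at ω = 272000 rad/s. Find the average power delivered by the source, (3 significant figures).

42.6 W

X_L = ωL = 23.1 Ω
X_C = 1/(ωC) = 7.52 Ω
Parallel: admittances add. Y = 1/R + 1/(jωL) + jωC
Y = (0.0312 + j0.0898) S
|Y| = 0.0951 S → |Z| = 1/|Y| = 10.5 Ω, ∠Z = −∠Y = -70.9°
I = V/|Z| = 3.52 A
P = VI cos φ = 37 × 3.52 × cos(-70.9°) = 42.6 W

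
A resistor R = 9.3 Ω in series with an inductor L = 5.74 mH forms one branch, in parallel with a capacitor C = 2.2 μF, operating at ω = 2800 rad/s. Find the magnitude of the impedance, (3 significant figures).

20.6 Ω

X_L = ωL = 16.1 Ω
X_C = 1/(ωC) = 162 Ω
Branch 1 (R+jX_L): Z₁ = 9.30 + j16.1 Ω, |Z₁| = 18.6 Ω
Branch 2 (−jX_C): Z₂ = −j162 Ω
Parallel: Z = Z₁Z₂/(Z₁+Z₂), |Z| = 20.6 Ω, ∠Z = 56.3°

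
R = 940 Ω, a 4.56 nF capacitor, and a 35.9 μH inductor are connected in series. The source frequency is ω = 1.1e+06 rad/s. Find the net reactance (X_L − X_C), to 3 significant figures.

-160 Ω

X_L = ωL = 39.5 Ω
X_C = 1/(ωC) = 199 Ω
X = 39.5 − 199 = -160 Ω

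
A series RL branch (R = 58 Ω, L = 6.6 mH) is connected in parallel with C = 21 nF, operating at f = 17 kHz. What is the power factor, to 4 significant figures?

0.1376

ω = 2πf = 106800 rad/s
X_L = ωL = 705.0 Ω
X_C = 1/(ωC) = 445.8 Ω
Branch 1 (R+jX_L): Z₁ = 58.00 + j705.0 Ω, |Z₁| = 707.4 Ω
Branch 2 (−jX_C): Z₂ = −j445.8 Ω
Parallel: Z = Z₁Z₂/(Z₁+Z₂), |Z| = 1187 Ω, ∠Z = -82.09°
cos φ = cos(-82.09°) = 0.1376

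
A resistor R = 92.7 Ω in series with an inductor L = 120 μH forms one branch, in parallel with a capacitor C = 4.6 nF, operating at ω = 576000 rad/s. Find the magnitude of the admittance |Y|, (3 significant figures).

X_L = ωL = 69.1 Ω
X_C = 1/(ωC) = 377 Ω
Branch 1 (R+jX_L): Z₁ = 92.7 + j69.1 Ω, |Z₁| = 116 Ω
Branch 2 (−jX_C): Z₂ = −j377 Ω
Parallel: Z = Z₁Z₂/(Z₁+Z₂), |Z| = 136 Ω, ∠Z = 20.0°
|Y| = 1/|Z| = 7.38 mS

7.38 mS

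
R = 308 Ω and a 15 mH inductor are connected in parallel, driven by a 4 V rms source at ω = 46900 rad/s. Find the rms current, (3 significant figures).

14.2 mA

X_L = ωL = 704 Ω
Parallel: admittances add. Y = 1/R + 1/(jωL)
Y = (0.00325 − j0.00142) S
|Y| = 0.00354 S → |Z| = 1/|Y| = 282 Ω, ∠Z = −∠Y = 23.6°
I = V/|Z| = 4/282 = 14.2 mA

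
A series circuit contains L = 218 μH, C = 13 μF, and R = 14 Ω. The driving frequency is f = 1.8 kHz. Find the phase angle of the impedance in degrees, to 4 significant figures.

-17.21°

ω = 2πf = 11310 rad/s
X_L = ωL = 2.466 Ω
X_C = 1/(ωC) = 6.801 Ω
Net reactance X = X_L − X_C = -4.336 Ω
Z = 14.00 − j4.336 Ω
|Z| = √(14.00² + 4.336²) = 14.66 Ω
∠Z = arctan(-4.336/14.00) = -17.21°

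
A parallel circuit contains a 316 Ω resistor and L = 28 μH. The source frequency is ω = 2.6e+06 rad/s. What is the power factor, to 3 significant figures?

0.224

X_L = ωL = 72.8 Ω
Parallel: admittances add. Y = 1/R + 1/(jωL)
Y = (0.00316 − j0.0137) S
|Y| = 0.0141 S → |Z| = 1/|Y| = 70.9 Ω, ∠Z = −∠Y = 77.0°
cos φ = cos(77.0°) = 0.224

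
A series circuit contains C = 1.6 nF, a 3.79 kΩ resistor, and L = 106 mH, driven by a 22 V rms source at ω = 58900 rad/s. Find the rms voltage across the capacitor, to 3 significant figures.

X_L = ωL = 6240 Ω
X_C = 1/(ωC) = 10600 Ω
Net reactance X = X_L − X_C = -4370 Ω
Z = 3790 − j4370 Ω
|Z| = √(3790² + 4370²) = 5780 Ω
I = V/|Z| = 3.80 mA
V_C = I·|Z_C| = 0.00380 × 10600 = 40.4 V

40.4 V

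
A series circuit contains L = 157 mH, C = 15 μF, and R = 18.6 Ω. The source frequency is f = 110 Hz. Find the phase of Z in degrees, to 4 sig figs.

32.94°

ω = 2πf = 691.2 rad/s
X_L = ωL = 108.5 Ω
X_C = 1/(ωC) = 96.46 Ω
Net reactance X = X_L − X_C = 12.05 Ω
Z = 18.60 + j12.05 Ω
|Z| = √(18.60² + 12.05²) = 22.16 Ω
∠Z = arctan(12.05/18.60) = 32.94°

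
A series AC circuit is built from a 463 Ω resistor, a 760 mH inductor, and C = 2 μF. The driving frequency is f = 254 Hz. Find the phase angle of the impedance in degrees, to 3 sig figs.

ω = 2πf = 1596 rad/s
X_L = ωL = 1210 Ω
X_C = 1/(ωC) = 313 Ω
Net reactance X = X_L − X_C = 900 Ω
Z = 463 + j900 Ω
|Z| = √(463² + 900²) = 1010 Ω
∠Z = arctan(900/463) = 62.8°

62.8°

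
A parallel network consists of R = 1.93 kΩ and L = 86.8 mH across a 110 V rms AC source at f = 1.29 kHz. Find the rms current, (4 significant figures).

166.4 mA

ω = 2πf = 8105 rad/s
X_L = ωL = 703.5 Ω
Parallel: admittances add. Y = 1/R + 1/(jωL)
Y = (0.0005181 − j0.001421) S
|Y| = 0.001513 S → |Z| = 1/|Y| = 661.0 Ω, ∠Z = −∠Y = 69.97°
I = V/|Z| = 110/661.0 = 166.4 mA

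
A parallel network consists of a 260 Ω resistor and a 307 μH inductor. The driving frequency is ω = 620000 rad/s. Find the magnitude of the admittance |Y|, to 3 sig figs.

X_L = ωL = 190 Ω
Parallel: admittances add. Y = 1/R + 1/(jωL)
Y = (0.00385 − j0.00525) S
|Y| = 0.00651 S → |Z| = 1/|Y| = 154 Ω, ∠Z = −∠Y = 53.8°

6.51 mS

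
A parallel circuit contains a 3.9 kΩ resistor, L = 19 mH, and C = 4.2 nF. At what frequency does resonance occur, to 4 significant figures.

17.82 kHz

ω₀ = 1/√(LC) = 1/√(0.019 × 4.2e-09) = 111900 rad/s
f₀ = ω₀/(2π) = 17.82 kHz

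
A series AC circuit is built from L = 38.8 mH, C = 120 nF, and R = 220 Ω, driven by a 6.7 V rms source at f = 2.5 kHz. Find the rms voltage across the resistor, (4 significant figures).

ω = 2πf = 15710 rad/s
X_L = ωL = 609.5 Ω
X_C = 1/(ωC) = 530.5 Ω
Net reactance X = X_L − X_C = 78.95 Ω
Z = 220.0 + j78.95 Ω
|Z| = √(220.0² + 78.95²) = 233.7 Ω
I = V/|Z| = 28.66 mA
V_R = I·|Z_R| = 0.02866 × 220.0 = 6.306 V

6.306 V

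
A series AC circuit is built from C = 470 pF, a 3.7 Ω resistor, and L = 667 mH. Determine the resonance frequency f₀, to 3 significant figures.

8.99 kHz

ω₀ = 1/√(LC) = 1/√(0.667 × 4.7e-10) = 56480 rad/s
f₀ = ω₀/(2π) = 8.99 kHz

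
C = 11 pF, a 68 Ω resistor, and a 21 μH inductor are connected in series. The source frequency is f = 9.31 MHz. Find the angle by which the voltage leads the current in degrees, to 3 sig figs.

ω = 2πf = 5.85e+07 rad/s
X_L = ωL = 1230 Ω
X_C = 1/(ωC) = 1550 Ω
Net reactance X = X_L − X_C = -326 Ω
Z = 68.0 − j326 Ω
|Z| = √(68.0² + 326²) = 333 Ω
∠Z = arctan(-326/68.0) = -78.2°

-78.2°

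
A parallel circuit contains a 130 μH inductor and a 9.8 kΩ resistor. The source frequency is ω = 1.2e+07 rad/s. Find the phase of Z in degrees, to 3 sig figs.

X_L = ωL = 1560 Ω
Parallel: admittances add. Y = 1/R + 1/(jωL)
Y = (0.000102 − j0.000641) S
|Y| = 0.000649 S → |Z| = 1/|Y| = 1540 Ω, ∠Z = −∠Y = 81.0°

81.0°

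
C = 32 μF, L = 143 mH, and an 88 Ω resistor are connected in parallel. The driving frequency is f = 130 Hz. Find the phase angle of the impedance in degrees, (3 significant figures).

-57.1°

ω = 2πf = 816.8 rad/s
X_L = ωL = 117 Ω
X_C = 1/(ωC) = 38.3 Ω
Parallel: admittances add. Y = 1/R + 1/(jωL) + jωC
Y = (0.0114 + j0.0176) S
|Y| = 0.0209 S → |Z| = 1/|Y| = 47.8 Ω, ∠Z = −∠Y = -57.1°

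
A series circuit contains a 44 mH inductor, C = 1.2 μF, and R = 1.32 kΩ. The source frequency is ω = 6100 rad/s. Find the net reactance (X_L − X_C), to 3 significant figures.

132 Ω

X_L = ωL = 268 Ω
X_C = 1/(ωC) = 137 Ω
X = 268 − 137 = 132 Ω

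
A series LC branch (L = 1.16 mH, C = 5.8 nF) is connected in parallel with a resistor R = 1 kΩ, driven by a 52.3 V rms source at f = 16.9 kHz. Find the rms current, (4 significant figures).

ω = 2πf = 106200 rad/s
X_L = ωL = 123.2 Ω
X_C = 1/(ωC) = 1624 Ω
Branch 1: Z₁ = R = 1000 Ω
Branch 2 (series LC): Z₂ = j(X_L − X_C) = −j1501 Ω
Parallel: Z = Z₁Z₂/(Z₁+Z₂), |Z| = 832.1 Ω, ∠Z = -33.68°
I = V/|Z| = 52.3/832.1 = 62.85 mA

62.85 mA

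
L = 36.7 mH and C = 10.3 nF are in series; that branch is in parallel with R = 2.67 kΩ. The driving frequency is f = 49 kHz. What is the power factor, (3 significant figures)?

0.972

ω = 2πf = 307900 rad/s
X_L = ωL = 11300 Ω
X_C = 1/(ωC) = 315 Ω
Branch 1: Z₁ = R = 2670 Ω
Branch 2 (series LC): Z₂ = j(X_L − X_C) = j11000 Ω
Parallel: Z = Z₁Z₂/(Z₁+Z₂), |Z| = 2590 Ω, ∠Z = 13.7°
cos φ = cos(13.7°) = 0.972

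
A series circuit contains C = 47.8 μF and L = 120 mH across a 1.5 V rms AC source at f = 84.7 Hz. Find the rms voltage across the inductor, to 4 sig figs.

ω = 2πf = 532.2 rad/s
X_L = ωL = 63.86 Ω
X_C = 1/(ωC) = 39.31 Ω
Net reactance X = X_L − X_C = 24.55 Ω
Z = j24.55 Ω
|Z| = √(0² + 24.55²) = 24.55 Ω
I = V/|Z| = 61.10 mA
V_L = I·|Z_L| = 0.06110 × 63.86 = 3.902 V

3.902 V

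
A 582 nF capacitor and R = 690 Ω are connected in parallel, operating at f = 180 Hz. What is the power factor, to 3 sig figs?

0.910

ω = 2πf = 1131 rad/s
X_C = 1/(ωC) = 1520 Ω
Parallel: admittances add. Y = 1/R + jωC
Y = (0.00145 + j0.000658) S
|Y| = 0.00159 S → |Z| = 1/|Y| = 628 Ω, ∠Z = −∠Y = -24.4°
cos φ = cos(-24.4°) = 0.910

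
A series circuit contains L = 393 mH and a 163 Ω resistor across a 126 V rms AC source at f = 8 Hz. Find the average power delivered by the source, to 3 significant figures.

ω = 2πf = 50.27 rad/s
X_L = ωL = 19.8 Ω
Z = 163 + j19.8 Ω
|Z| = √(163² + 19.8²) = 164 Ω
∠Z = arctan(19.8/163) = 6.91°
I = V/|Z| = 767 mA
P = VI cos φ = 126 × 0.767 × cos(6.91°) = 96.0 W

96.0 W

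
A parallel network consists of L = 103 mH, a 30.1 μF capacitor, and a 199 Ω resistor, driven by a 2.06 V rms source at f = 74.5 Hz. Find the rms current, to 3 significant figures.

17.2 mA

ω = 2πf = 468.1 rad/s
X_L = ωL = 48.2 Ω
X_C = 1/(ωC) = 71.0 Ω
Parallel: admittances add. Y = 1/R + 1/(jωL) + jωC
Y = (0.00503 − j0.00665) S
|Y| = 0.00834 S → |Z| = 1/|Y| = 120 Ω, ∠Z = −∠Y = 52.9°
I = V/|Z| = 2.06/120 = 17.2 mA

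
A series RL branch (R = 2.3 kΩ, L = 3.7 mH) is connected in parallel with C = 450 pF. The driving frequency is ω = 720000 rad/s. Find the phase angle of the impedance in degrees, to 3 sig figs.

-30.4°

X_L = ωL = 2660 Ω
X_C = 1/(ωC) = 3090 Ω
Branch 1 (R+jX_L): Z₁ = 2300 + j2660 Ω, |Z₁| = 3520 Ω
Branch 2 (−jX_C): Z₂ = −j3090 Ω
Parallel: Z = Z₁Z₂/(Z₁+Z₂), |Z| = 4650 Ω, ∠Z = -30.4°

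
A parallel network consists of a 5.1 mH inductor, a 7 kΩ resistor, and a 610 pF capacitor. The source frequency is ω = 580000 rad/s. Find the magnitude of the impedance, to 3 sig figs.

6960 Ω

X_L = ωL = 2960 Ω
X_C = 1/(ωC) = 2830 Ω
Parallel: admittances add. Y = 1/R + 1/(jωL) + jωC
Y = (0.000143 + j1.57e-05) S
|Y| = 0.000144 S → |Z| = 1/|Y| = 6960 Ω, ∠Z = −∠Y = -6.29°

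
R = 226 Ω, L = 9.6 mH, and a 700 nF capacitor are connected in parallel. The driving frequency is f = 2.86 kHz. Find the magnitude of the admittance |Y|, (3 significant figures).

8.10 mS

ω = 2πf = 17970 rad/s
X_L = ωL = 173 Ω
X_C = 1/(ωC) = 79.5 Ω
Parallel: admittances add. Y = 1/R + 1/(jωL) + jωC
Y = (0.00442 + j0.00678) S
|Y| = 0.00810 S → |Z| = 1/|Y| = 123 Ω, ∠Z = −∠Y = -56.9°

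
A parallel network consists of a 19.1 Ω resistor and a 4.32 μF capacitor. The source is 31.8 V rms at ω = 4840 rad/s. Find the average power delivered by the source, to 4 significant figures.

X_C = 1/(ωC) = 47.83 Ω
Parallel: admittances add. Y = 1/R + jωC
Y = (0.05236 + j0.02091) S
|Y| = 0.05638 S → |Z| = 1/|Y| = 17.74 Ω, ∠Z = −∠Y = -21.77°
I = V/|Z| = 1.793 A
P = VI cos φ = 31.8 × 1.793 × cos(-21.77°) = 52.94 W

52.94 W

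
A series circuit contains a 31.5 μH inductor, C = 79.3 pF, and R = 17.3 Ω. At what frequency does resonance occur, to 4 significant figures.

ω₀ = 1/√(LC) = 1/√(3.15e-05 × 7.93e-11) = 2.001e+07 rad/s
f₀ = ω₀/(2π) = 3.184 MHz

3.184 MHz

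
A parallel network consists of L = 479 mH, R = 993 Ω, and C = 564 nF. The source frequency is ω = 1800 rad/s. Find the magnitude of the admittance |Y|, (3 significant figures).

1.02 mS

X_L = ωL = 862 Ω
X_C = 1/(ωC) = 985 Ω
Parallel: admittances add. Y = 1/R + 1/(jωL) + jωC
Y = (0.00101 − j0.000145) S
|Y| = 0.00102 S → |Z| = 1/|Y| = 983 Ω, ∠Z = −∠Y = 8.17°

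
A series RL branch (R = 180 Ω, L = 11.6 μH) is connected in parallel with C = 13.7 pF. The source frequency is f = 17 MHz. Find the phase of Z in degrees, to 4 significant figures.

-80.32°

ω = 2πf = 1.068e+08 rad/s
X_L = ωL = 1239 Ω
X_C = 1/(ωC) = 683.4 Ω
Branch 1 (R+jX_L): Z₁ = 180.0 + j1239 Ω, |Z₁| = 1252 Ω
Branch 2 (−jX_C): Z₂ = −j683.4 Ω
Parallel: Z = Z₁Z₂/(Z₁+Z₂), |Z| = 1465 Ω, ∠Z = -80.32°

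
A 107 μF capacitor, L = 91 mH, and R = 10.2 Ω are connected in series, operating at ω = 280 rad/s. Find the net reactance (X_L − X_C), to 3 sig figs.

-7.90 Ω

X_L = ωL = 25.5 Ω
X_C = 1/(ωC) = 33.4 Ω
X = 25.5 − 33.4 = -7.90 Ω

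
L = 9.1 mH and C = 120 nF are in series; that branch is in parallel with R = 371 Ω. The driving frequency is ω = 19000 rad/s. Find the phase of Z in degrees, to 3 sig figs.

X_L = ωL = 173 Ω
X_C = 1/(ωC) = 439 Ω
Branch 1: Z₁ = R = 371 Ω
Branch 2 (series LC): Z₂ = j(X_L − X_C) = −j266 Ω
Parallel: Z = Z₁Z₂/(Z₁+Z₂), |Z| = 216 Ω, ∠Z = -54.4°

-54.4°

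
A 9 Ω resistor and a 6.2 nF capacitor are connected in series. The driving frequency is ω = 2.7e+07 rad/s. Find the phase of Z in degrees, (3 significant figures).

-33.6°

X_C = 1/(ωC) = 5.97 Ω
Z = 9.00 − j5.97 Ω
|Z| = √(9.00² + 5.97²) = 10.8 Ω
∠Z = arctan(-5.97/9.00) = -33.6°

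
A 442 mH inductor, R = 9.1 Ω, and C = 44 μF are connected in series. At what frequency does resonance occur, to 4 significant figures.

36.09 Hz

ω₀ = 1/√(LC) = 1/√(0.442 × 4.4e-05) = 226.8 rad/s
f₀ = ω₀/(2π) = 36.09 Hz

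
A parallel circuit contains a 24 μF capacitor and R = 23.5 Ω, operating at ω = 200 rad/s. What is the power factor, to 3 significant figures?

0.994

X_C = 1/(ωC) = 208 Ω
Parallel: admittances add. Y = 1/R + jωC
Y = (0.0426 + j0.00480) S
|Y| = 0.0428 S → |Z| = 1/|Y| = 23.4 Ω, ∠Z = −∠Y = -6.44°
cos φ = cos(-6.44°) = 0.994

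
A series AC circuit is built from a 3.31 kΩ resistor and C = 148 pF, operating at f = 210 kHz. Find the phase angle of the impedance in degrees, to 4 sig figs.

-57.12°

ω = 2πf = 1.319e+06 rad/s
X_C = 1/(ωC) = 5121 Ω
Z = 3310 − j5121 Ω
|Z| = √(3310² + 5121²) = 6097 Ω
∠Z = arctan(-5121/3310) = -57.12°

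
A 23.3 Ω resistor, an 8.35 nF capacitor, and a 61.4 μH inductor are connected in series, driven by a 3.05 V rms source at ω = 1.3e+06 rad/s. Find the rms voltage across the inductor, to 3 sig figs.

9.24 V

X_L = ωL = 79.8 Ω
X_C = 1/(ωC) = 92.1 Ω
Net reactance X = X_L − X_C = -12.3 Ω
Z = 23.3 − j12.3 Ω
|Z| = √(23.3² + 12.3²) = 26.3 Ω
I = V/|Z| = 116 mA
V_L = I·|Z_L| = 0.116 × 79.8 = 9.24 V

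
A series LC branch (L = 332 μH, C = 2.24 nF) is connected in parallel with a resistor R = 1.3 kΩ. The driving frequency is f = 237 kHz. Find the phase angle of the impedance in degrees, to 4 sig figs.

ω = 2πf = 1.489e+06 rad/s
X_L = ωL = 494.4 Ω
X_C = 1/(ωC) = 299.8 Ω
Branch 1: Z₁ = R = 1300 Ω
Branch 2 (series LC): Z₂ = j(X_L − X_C) = j194.6 Ω
Parallel: Z = Z₁Z₂/(Z₁+Z₂), |Z| = 192.4 Ω, ∠Z = 81.49°

81.49°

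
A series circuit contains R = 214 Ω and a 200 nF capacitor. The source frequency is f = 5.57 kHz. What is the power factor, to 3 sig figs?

0.832

ω = 2πf = 35000 rad/s
X_C = 1/(ωC) = 143 Ω
Z = 214 − j143 Ω
|Z| = √(214² + 143²) = 257 Ω
∠Z = arctan(-143/214) = -33.7°
cos φ = cos(-33.7°) = 0.832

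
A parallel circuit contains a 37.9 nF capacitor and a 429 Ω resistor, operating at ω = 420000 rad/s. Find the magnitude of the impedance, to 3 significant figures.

62.2 Ω

X_C = 1/(ωC) = 62.8 Ω
Parallel: admittances add. Y = 1/R + jωC
Y = (0.00233 + j0.0159) S
|Y| = 0.0161 S → |Z| = 1/|Y| = 62.2 Ω, ∠Z = −∠Y = -81.7°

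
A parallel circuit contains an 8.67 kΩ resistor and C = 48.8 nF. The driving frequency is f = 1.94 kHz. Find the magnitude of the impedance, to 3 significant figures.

ω = 2πf = 12190 rad/s
X_C = 1/(ωC) = 1680 Ω
Parallel: admittances add. Y = 1/R + jωC
Y = (0.000115 + j0.000595) S
|Y| = 0.000606 S → |Z| = 1/|Y| = 1650 Ω, ∠Z = −∠Y = -79.0°

1650 Ω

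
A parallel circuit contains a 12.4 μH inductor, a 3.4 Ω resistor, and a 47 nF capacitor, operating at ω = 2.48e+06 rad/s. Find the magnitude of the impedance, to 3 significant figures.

3.27 Ω

X_L = ωL = 30.8 Ω
X_C = 1/(ωC) = 8.58 Ω
Parallel: admittances add. Y = 1/R + 1/(jωL) + jωC
Y = (0.294 + j0.0840) S
|Y| = 0.306 S → |Z| = 1/|Y| = 3.27 Ω, ∠Z = −∠Y = -15.9°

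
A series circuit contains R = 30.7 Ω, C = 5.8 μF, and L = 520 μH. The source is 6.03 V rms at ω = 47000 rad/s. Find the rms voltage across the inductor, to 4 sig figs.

3.976 V

X_L = ωL = 24.44 Ω
X_C = 1/(ωC) = 3.668 Ω
Net reactance X = X_L − X_C = 20.77 Ω
Z = 30.70 + j20.77 Ω
|Z| = √(30.70² + 20.77²) = 37.07 Ω
I = V/|Z| = 162.7 mA
V_L = I·|Z_L| = 0.1627 × 24.44 = 3.976 V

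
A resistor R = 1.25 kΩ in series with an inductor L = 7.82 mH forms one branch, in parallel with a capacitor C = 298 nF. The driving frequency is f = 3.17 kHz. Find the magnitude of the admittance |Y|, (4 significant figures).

5.890 mS

ω = 2πf = 19920 rad/s
X_L = ωL = 155.8 Ω
X_C = 1/(ωC) = 168.5 Ω
Branch 1 (R+jX_L): Z₁ = 1250 + j155.8 Ω, |Z₁| = 1260 Ω
Branch 2 (−jX_C): Z₂ = −j168.5 Ω
Parallel: Z = Z₁Z₂/(Z₁+Z₂), |Z| = 169.8 Ω, ∠Z = -82.31°
|Y| = 1/|Z| = 5.890 mS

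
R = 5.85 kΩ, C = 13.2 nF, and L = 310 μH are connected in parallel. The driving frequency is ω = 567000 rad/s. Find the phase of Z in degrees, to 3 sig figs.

X_L = ωL = 176 Ω
X_C = 1/(ωC) = 134 Ω
Parallel: admittances add. Y = 1/R + 1/(jωL) + jωC
Y = (0.000171 + j0.00180) S
|Y| = 0.00180 S → |Z| = 1/|Y| = 555 Ω, ∠Z = −∠Y = -84.6°

-84.6°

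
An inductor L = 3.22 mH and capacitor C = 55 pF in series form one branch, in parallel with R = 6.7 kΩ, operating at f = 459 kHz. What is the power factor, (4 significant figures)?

ω = 2πf = 2.884e+06 rad/s
X_L = ωL = 9286 Ω
X_C = 1/(ωC) = 6304 Ω
Branch 1: Z₁ = R = 6700 Ω
Branch 2 (series LC): Z₂ = j(X_L − X_C) = j2982 Ω
Parallel: Z = Z₁Z₂/(Z₁+Z₂), |Z| = 2724 Ω, ∠Z = 66.01°
cos φ = cos(66.01°) = 0.4066

0.4066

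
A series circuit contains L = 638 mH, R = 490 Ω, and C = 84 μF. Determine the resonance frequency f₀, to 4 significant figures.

ω₀ = 1/√(LC) = 1/√(0.638 × 8.4e-05) = 136.6 rad/s
f₀ = ω₀/(2π) = 21.74 Hz

21.74 Hz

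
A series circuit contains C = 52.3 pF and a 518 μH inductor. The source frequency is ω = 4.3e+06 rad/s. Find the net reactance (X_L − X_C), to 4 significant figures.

-2219 Ω

X_L = ωL = 2227 Ω
X_C = 1/(ωC) = 4447 Ω
X = 2227 − 4447 = -2219 Ω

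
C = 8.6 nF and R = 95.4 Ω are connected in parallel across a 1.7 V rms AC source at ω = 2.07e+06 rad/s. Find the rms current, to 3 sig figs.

X_C = 1/(ωC) = 56.2 Ω
Parallel: admittances add. Y = 1/R + jωC
Y = (0.0105 + j0.0178) S
|Y| = 0.0207 S → |Z| = 1/|Y| = 48.4 Ω, ∠Z = −∠Y = -59.5°
I = V/|Z| = 1.7/48.4 = 35.1 mA

35.1 mA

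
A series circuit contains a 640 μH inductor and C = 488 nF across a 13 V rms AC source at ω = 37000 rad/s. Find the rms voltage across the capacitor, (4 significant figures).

22.71 V

X_L = ωL = 23.68 Ω
X_C = 1/(ωC) = 55.38 Ω
Net reactance X = X_L − X_C = -31.70 Ω
Z = − j31.70 Ω
|Z| = √(0² + 31.70²) = 31.70 Ω
I = V/|Z| = 410.1 mA
V_C = I·|Z_C| = 0.4101 × 55.38 = 22.71 V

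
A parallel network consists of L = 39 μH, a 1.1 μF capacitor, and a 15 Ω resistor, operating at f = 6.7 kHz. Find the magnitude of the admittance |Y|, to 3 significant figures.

567 mS

ω = 2πf = 42100 rad/s
X_L = ωL = 1.64 Ω
X_C = 1/(ωC) = 21.6 Ω
Parallel: admittances add. Y = 1/R + 1/(jωL) + jωC
Y = (0.0667 − j0.563) S
|Y| = 0.567 S → |Z| = 1/|Y| = 1.76 Ω, ∠Z = −∠Y = 83.2°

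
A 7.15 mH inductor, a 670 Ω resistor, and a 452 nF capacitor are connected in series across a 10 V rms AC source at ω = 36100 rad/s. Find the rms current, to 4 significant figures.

X_L = ωL = 258.1 Ω
X_C = 1/(ωC) = 61.29 Ω
Net reactance X = X_L − X_C = 196.8 Ω
Z = 670.0 + j196.8 Ω
|Z| = √(670.0² + 196.8²) = 698.3 Ω
I = V/|Z| = 10/698.3 = 14.32 mA

14.32 mA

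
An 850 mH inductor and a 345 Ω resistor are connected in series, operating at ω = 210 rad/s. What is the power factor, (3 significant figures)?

0.888

X_L = ωL = 178 Ω
Z = 345 + j178 Ω
|Z| = √(345² + 178²) = 388 Ω
∠Z = arctan(178/345) = 27.4°
cos φ = cos(27.4°) = 0.888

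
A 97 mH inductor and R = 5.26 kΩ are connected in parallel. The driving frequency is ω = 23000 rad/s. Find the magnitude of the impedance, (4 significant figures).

2054 Ω

X_L = ωL = 2231 Ω
Parallel: admittances add. Y = 1/R + 1/(jωL)
Y = (0.0001901 − j0.0004482) S
|Y| = 0.0004869 S → |Z| = 1/|Y| = 2054 Ω, ∠Z = −∠Y = 67.02°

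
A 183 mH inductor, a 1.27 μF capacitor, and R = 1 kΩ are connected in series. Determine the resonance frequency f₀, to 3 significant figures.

330 Hz

ω₀ = 1/√(LC) = 1/√(0.183 × 1.27e-06) = 2074 rad/s
f₀ = ω₀/(2π) = 330 Hz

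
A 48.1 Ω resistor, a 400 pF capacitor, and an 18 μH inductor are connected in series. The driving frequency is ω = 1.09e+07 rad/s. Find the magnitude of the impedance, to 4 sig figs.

X_L = ωL = 196.2 Ω
X_C = 1/(ωC) = 229.4 Ω
Net reactance X = X_L − X_C = -33.16 Ω
Z = 48.10 − j33.16 Ω
|Z| = √(48.10² + 33.16²) = 58.42 Ω

58.42 Ω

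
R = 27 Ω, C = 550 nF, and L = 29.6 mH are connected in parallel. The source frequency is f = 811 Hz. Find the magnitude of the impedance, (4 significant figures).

26.86 Ω

ω = 2πf = 5096 rad/s
X_L = ωL = 150.8 Ω
X_C = 1/(ωC) = 356.8 Ω
Parallel: admittances add. Y = 1/R + 1/(jωL) + jωC
Y = (0.03704 − j0.003827) S
|Y| = 0.03723 S → |Z| = 1/|Y| = 26.86 Ω, ∠Z = −∠Y = 5.900°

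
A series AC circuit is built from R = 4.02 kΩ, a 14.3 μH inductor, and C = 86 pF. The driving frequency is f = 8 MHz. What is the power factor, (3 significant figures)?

ω = 2πf = 5.027e+07 rad/s
X_L = ωL = 719 Ω
X_C = 1/(ωC) = 231 Ω
Net reactance X = X_L − X_C = 487 Ω
Z = 4020 + j487 Ω
|Z| = √(4020² + 487²) = 4050 Ω
∠Z = arctan(487/4020) = 6.91°
cos φ = cos(6.91°) = 0.993

0.993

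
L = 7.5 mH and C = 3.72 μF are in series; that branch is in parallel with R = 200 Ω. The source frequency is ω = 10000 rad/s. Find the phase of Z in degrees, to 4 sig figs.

76.47°

X_L = ωL = 75.00 Ω
X_C = 1/(ωC) = 26.88 Ω
Branch 1: Z₁ = R = 200.0 Ω
Branch 2 (series LC): Z₂ = j(X_L − X_C) = j48.12 Ω
Parallel: Z = Z₁Z₂/(Z₁+Z₂), |Z| = 46.78 Ω, ∠Z = 76.47°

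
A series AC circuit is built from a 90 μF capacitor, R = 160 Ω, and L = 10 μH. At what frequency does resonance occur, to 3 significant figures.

ω₀ = 1/√(LC) = 1/√(1e-05 × 9e-05) = 33330 rad/s
f₀ = ω₀/(2π) = 5.31 kHz

5.31 kHz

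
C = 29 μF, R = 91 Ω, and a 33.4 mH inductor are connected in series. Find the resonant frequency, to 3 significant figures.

162 Hz

ω₀ = 1/√(LC) = 1/√(0.0334 × 2.9e-05) = 1016 rad/s
f₀ = ω₀/(2π) = 162 Hz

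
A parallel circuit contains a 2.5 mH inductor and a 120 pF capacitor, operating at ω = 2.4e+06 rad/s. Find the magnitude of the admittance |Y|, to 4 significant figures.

X_L = ωL = 6000 Ω
X_C = 1/(ωC) = 3472 Ω
Parallel: admittances add. Y = 1/(jωL) + jωC
Y = (0 + j0.0001213) S
|Y| = 0.0001213 S → |Z| = 1/|Y| = 8242 Ω, ∠Z = −∠Y = -90.00°

121.3 μS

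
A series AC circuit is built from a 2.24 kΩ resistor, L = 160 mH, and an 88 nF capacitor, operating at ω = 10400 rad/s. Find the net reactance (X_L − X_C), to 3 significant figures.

571 Ω

X_L = ωL = 1660 Ω
X_C = 1/(ωC) = 1090 Ω
X = 1660 − 1090 = 571 Ω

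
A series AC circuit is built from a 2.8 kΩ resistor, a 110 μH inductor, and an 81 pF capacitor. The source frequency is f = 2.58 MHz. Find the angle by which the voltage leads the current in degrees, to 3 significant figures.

ω = 2πf = 1.621e+07 rad/s
X_L = ωL = 1780 Ω
X_C = 1/(ωC) = 762 Ω
Net reactance X = X_L − X_C = 1020 Ω
Z = 2800 + j1020 Ω
|Z| = √(2800² + 1020²) = 2980 Ω
∠Z = arctan(1020/2800) = 20.0°

20.0°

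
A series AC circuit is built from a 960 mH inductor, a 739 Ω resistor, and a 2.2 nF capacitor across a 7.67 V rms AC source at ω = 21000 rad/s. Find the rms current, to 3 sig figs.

4.62 mA

X_L = ωL = 20200 Ω
X_C = 1/(ωC) = 21600 Ω
Net reactance X = X_L − X_C = -1490 Ω
Z = 739 − j1490 Ω
|Z| = √(739² + 1490²) = 1660 Ω
I = V/|Z| = 7.67/1660 = 4.62 mA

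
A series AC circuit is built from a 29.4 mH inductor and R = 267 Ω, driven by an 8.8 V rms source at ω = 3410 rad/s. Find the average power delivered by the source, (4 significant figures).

254.2 mW

X_L = ωL = 100.3 Ω
Z = 267.0 + j100.3 Ω
|Z| = √(267.0² + 100.3²) = 285.2 Ω
∠Z = arctan(100.3/267.0) = 20.58°
I = V/|Z| = 30.86 mA
P = VI cos φ = 8.8 × 0.03086 × cos(20.58°) = 254.2 mW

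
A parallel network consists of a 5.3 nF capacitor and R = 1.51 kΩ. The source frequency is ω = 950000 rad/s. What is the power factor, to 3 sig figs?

0.130

X_C = 1/(ωC) = 199 Ω
Parallel: admittances add. Y = 1/R + jωC
Y = (0.000662 + j0.00504) S
|Y| = 0.00508 S → |Z| = 1/|Y| = 197 Ω, ∠Z = −∠Y = -82.5°
cos φ = cos(-82.5°) = 0.130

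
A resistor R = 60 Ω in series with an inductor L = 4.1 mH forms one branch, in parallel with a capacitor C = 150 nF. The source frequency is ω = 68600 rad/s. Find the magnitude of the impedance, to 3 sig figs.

X_L = ωL = 281 Ω
X_C = 1/(ωC) = 97.2 Ω
Branch 1 (R+jX_L): Z₁ = 60.0 + j281 Ω, |Z₁| = 288 Ω
Branch 2 (−jX_C): Z₂ = −j97.2 Ω
Parallel: Z = Z₁Z₂/(Z₁+Z₂), |Z| = 144 Ω, ∠Z = -84.0°

144 Ω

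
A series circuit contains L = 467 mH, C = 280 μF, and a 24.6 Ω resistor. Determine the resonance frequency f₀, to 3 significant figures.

ω₀ = 1/√(LC) = 1/√(0.467 × 0.00028) = 87.45 rad/s
f₀ = ω₀/(2π) = 13.9 Hz

13.9 Hz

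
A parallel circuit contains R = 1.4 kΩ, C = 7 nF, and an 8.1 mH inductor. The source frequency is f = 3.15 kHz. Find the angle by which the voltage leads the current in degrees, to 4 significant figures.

83.32°

ω = 2πf = 19790 rad/s
X_L = ωL = 160.3 Ω
X_C = 1/(ωC) = 7218 Ω
Parallel: admittances add. Y = 1/R + 1/(jωL) + jωC
Y = (0.0007143 − j0.006099) S
|Y| = 0.006141 S → |Z| = 1/|Y| = 162.8 Ω, ∠Z = −∠Y = 83.32°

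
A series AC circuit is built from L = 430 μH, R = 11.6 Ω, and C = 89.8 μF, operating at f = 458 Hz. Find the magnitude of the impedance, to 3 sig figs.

11.9 Ω

ω = 2πf = 2878 rad/s
X_L = ωL = 1.24 Ω
X_C = 1/(ωC) = 3.87 Ω
Net reactance X = X_L − X_C = -2.63 Ω
Z = 11.6 − j2.63 Ω
|Z| = √(11.6² + 2.63²) = 11.9 Ω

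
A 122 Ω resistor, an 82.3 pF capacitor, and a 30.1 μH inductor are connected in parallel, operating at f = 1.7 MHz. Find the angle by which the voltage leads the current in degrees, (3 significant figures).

15.2°

ω = 2πf = 1.068e+07 rad/s
X_L = ωL = 322 Ω
X_C = 1/(ωC) = 1140 Ω
Parallel: admittances add. Y = 1/R + 1/(jωL) + jωC
Y = (0.00820 − j0.00223) S
|Y| = 0.00849 S → |Z| = 1/|Y| = 118 Ω, ∠Z = −∠Y = 15.2°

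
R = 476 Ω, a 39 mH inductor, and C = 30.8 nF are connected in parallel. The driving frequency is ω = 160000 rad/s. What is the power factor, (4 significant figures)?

0.4032

X_L = ωL = 6240 Ω
X_C = 1/(ωC) = 202.9 Ω
Parallel: admittances add. Y = 1/R + 1/(jωL) + jωC
Y = (0.002101 + j0.004768) S
|Y| = 0.005210 S → |Z| = 1/|Y| = 191.9 Ω, ∠Z = −∠Y = -66.22°
cos φ = cos(-66.22°) = 0.4032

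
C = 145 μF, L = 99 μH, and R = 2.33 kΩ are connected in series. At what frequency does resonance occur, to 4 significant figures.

ω₀ = 1/√(LC) = 1/√(9.9e-05 × 0.000145) = 8346 rad/s
f₀ = ω₀/(2π) = 1.328 kHz

1.328 kHz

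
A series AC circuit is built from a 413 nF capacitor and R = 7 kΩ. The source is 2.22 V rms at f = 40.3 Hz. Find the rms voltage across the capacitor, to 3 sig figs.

ω = 2πf = 253.2 rad/s
X_C = 1/(ωC) = 9560 Ω
Z = 7000 − j9560 Ω
|Z| = √(7000² + 9560²) = 11900 Ω
I = V/|Z| = 187 μA
V_C = I·|Z_C| = 0.000187 × 9560 = 1.79 V

1.79 V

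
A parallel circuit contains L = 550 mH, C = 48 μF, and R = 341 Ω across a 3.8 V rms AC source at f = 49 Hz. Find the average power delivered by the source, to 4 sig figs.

42.35 mW

ω = 2πf = 307.9 rad/s
X_L = ωL = 169.3 Ω
X_C = 1/(ωC) = 67.67 Ω
Parallel: admittances add. Y = 1/R + 1/(jωL) + jωC
Y = (0.002933 + j0.008872) S
|Y| = 0.009345 S → |Z| = 1/|Y| = 107.0 Ω, ∠Z = −∠Y = -71.71°
I = V/|Z| = 35.51 mA
P = VI cos φ = 3.8 × 0.03551 × cos(-71.71°) = 42.35 mW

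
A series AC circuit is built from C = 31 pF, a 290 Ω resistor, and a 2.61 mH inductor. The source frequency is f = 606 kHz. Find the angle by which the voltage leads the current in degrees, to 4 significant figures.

78.81°

ω = 2πf = 3.808e+06 rad/s
X_L = ωL = 9938 Ω
X_C = 1/(ωC) = 8472 Ω
Net reactance X = X_L − X_C = 1466 Ω
Z = 290.0 + j1466 Ω
|Z| = √(290.0² + 1466²) = 1494 Ω
∠Z = arctan(1466/290.0) = 78.81°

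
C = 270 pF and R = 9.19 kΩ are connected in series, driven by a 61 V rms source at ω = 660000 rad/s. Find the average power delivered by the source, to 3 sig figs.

X_C = 1/(ωC) = 5610 Ω
Z = 9190 − j5610 Ω
|Z| = √(9190² + 5610²) = 10800 Ω
∠Z = arctan(-5610/9190) = -31.4°
I = V/|Z| = 5.67 mA
P = VI cos φ = 61 × 0.00567 × cos(-31.4°) = 295 mW

295 mW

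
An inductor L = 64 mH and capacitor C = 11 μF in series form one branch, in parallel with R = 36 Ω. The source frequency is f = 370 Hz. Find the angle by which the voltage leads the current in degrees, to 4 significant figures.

18.17°

ω = 2πf = 2325 rad/s
X_L = ωL = 148.8 Ω
X_C = 1/(ωC) = 39.10 Ω
Branch 1: Z₁ = R = 36.00 Ω
Branch 2 (series LC): Z₂ = j(X_L − X_C) = j109.7 Ω
Parallel: Z = Z₁Z₂/(Z₁+Z₂), |Z| = 34.20 Ω, ∠Z = 18.17°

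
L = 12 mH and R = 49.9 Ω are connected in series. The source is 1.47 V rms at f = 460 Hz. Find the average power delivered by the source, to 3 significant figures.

ω = 2πf = 2890 rad/s
X_L = ωL = 34.7 Ω
Z = 49.9 + j34.7 Ω
|Z| = √(49.9² + 34.7²) = 60.8 Ω
∠Z = arctan(34.7/49.9) = 34.8°
I = V/|Z| = 24.2 mA
P = VI cos φ = 1.47 × 0.0242 × cos(34.8°) = 29.2 mW

29.2 mW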